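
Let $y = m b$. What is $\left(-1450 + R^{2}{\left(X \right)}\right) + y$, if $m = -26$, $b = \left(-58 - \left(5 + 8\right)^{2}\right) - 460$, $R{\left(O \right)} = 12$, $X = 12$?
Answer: $16556$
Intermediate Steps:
$b = -687$ ($b = \left(-58 - 13^{2}\right) - 460 = \left(-58 - 169\right) - 460 = -227 - 460 = -687$)
$y = 17862$ ($y = \left(-26\right) \left(-687\right) = 17862$)
$\left(-1450 + R^{2}{\left(X \right)}\right) + y = \left(-1450 + 12^{2}\right) + 17862 = \left(-1450 + 144\right) + 17862 = -1306 + 17862 = 16556$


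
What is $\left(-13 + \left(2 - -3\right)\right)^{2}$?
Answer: $64$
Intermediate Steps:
$\left(-13 + \left(2 - -3\right)\right)^{2} = \left(-13 + \left(2 + 3\right)\right)^{2} = \left(-13 + 5\right)^{2} = \left(-8\right)^{2} = 64$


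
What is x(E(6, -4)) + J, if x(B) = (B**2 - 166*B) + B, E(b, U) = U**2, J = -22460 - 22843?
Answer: -47687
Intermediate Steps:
J = -45303
x(B) = B**2 - 165*B
x(E(6, -4)) + J = (-4)**2*(-165 + (-4)**2) - 45303 = 16*(-165 + 16) - 45303 = 16*(-149) - 45303 = -2384 - 45303 = -47687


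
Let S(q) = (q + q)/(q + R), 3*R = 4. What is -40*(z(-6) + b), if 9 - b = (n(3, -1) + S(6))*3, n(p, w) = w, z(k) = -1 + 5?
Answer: -4880/11 ≈ -443.64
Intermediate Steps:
R = 4/3 (R = (1/3)*4 = 4/3 ≈ 1.3333)
S(q) = 2*q/(4/3 + q) (S(q) = (q + q)/(q + 4/3) = (2*q)/(4/3 + q) = 2*q/(4/3 + q))
z(k) = 4
b = 78/11 (b = 9 - (-1 + 6*6/(4 + 3*6))*3 = 9 - (-1 + 6*6/(4 + 18))*3 = 9 - (-1 + 6*6/22)*3 = 9 - (-1 + 6*6*(1/22))*3 = 9 - (-1 + 18/11)*3 = 9 - 7*3/11 = 9 - 1*21/11 = 9 - 21/11 = 78/11 ≈ 7.0909)
-40*(z(-6) + b) = -40*(4 + 78/11) = -40*122/11 = -4880/11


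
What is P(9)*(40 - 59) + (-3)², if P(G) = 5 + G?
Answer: -257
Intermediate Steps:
P(9)*(40 - 59) + (-3)² = (5 + 9)*(40 - 59) + (-3)² = 14*(-19) + 9 = -266 + 9 = -257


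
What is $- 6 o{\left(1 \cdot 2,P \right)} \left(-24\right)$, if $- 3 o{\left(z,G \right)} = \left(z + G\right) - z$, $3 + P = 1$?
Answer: $96$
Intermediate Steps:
$P = -2$ ($P = -3 + 1 = -2$)
$o{\left(z,G \right)} = - \frac{G}{3}$ ($o{\left(z,G \right)} = - \frac{\left(z + G\right) - z}{3} = - \frac{\left(G + z\right) - z}{3} = - \frac{G}{3}$)
$- 6 o{\left(1 \cdot 2,P \right)} \left(-24\right) = - 6 \left(\left(- \frac{1}{3}\right) \left(-2\right)\right) \left(-24\right) = \left(-6\right) \frac{2}{3} \left(-24\right) = \left(-4\right) \left(-24\right) = 96$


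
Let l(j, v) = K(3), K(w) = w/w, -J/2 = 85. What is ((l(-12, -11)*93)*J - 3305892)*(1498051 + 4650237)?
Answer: -20422780546176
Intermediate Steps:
J = -170 (J = -2*85 = -170)
K(w) = 1
l(j, v) = 1
((l(-12, -11)*93)*J - 3305892)*(1498051 + 4650237) = ((1*93)*(-170) - 3305892)*(1498051 + 4650237) = (93*(-170) - 3305892)*6148288 = (-15810 - 3305892)*6148288 = -3321702*6148288 = -20422780546176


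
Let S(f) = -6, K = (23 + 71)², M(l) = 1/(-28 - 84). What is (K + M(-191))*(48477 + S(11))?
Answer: 47968404201/112 ≈ 4.2829e+8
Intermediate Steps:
M(l) = -1/112 (M(l) = 1/(-112) = -1/112)
K = 8836 (K = 94² = 8836)
(K + M(-191))*(48477 + S(11)) = (8836 - 1/112)*(48477 - 6) = (989631/112)*48471 = 47968404201/112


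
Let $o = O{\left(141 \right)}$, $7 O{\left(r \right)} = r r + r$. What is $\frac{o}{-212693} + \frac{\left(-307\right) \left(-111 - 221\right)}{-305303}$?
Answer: $- \frac{157862425990}{454550676853} \approx -0.34729$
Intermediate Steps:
$O{\left(r \right)} = \frac{r}{7} + \frac{r^{2}}{7}$ ($O{\left(r \right)} = \frac{r r + r}{7} = \frac{r^{2} + r}{7} = \frac{r + r^{2}}{7} = \frac{r}{7} + \frac{r^{2}}{7}$)
$o = \frac{20022}{7}$ ($o = \frac{1}{7} \cdot 141 \left(1 + 141\right) = \frac{1}{7} \cdot 141 \cdot 142 = \frac{20022}{7} \approx 2860.3$)
$\frac{o}{-212693} + \frac{\left(-307\right) \left(-111 - 221\right)}{-305303} = \frac{20022}{7 \left(-212693\right)} + \frac{\left(-307\right) \left(-111 - 221\right)}{-305303} = \frac{20022}{7} \left(- \frac{1}{212693}\right) + \left(-307\right) \left(-332\right) \left(- \frac{1}{305303}\right) = - \frac{20022}{1488851} + 101924 \left(- \frac{1}{305303}\right) = - \frac{20022}{1488851} - \frac{101924}{305303} = - \frac{157862425990}{454550676853}$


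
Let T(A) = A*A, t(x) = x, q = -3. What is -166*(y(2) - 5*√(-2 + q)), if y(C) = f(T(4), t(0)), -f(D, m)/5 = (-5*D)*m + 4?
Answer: 3320 + 830*I*√5 ≈ 3320.0 + 1855.9*I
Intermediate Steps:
T(A) = A²
f(D, m) = -20 + 25*D*m (f(D, m) = -5*((-5*D)*m + 4) = -5*(-5*D*m + 4) = -5*(4 - 5*D*m) = -20 + 25*D*m)
y(C) = -20 (y(C) = -20 + 25*4²*0 = -20 + 25*16*0 = -20 + 0 = -20)
-166*(y(2) - 5*√(-2 + q)) = -166*(-20 - 5*√(-2 - 3)) = -166*(-20 - 5*I*√5) = 3320 + 830*I*√5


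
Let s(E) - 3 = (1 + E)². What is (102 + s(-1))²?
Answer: 11025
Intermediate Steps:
s(E) = 3 + (1 + E)²
(102 + s(-1))² = (102 + (3 + (1 - 1)²))² = (102 + (3 + 0²))² = (102 + (3 + 0))² = (102 + 3)² = 105² = 11025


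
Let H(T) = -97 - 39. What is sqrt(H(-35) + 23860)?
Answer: 6*sqrt(659) ≈ 154.03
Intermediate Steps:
H(T) = -136
sqrt(H(-35) + 23860) = sqrt(-136 + 23860) = sqrt(23724) = 6*sqrt(659)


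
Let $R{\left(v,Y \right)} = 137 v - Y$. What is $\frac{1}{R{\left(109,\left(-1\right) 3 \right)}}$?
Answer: $\frac{1}{14936} \approx 6.6952 \cdot 10^{-5}$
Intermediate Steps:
$R{\left(v,Y \right)} = - Y + 137 v$
$\frac{1}{R{\left(109,\left(-1\right) 3 \right)}} = \frac{1}{- \left(-1\right) 3 + 137 \cdot 109} = \frac{1}{\left(-1\right) \left(-3\right) + 14933} = \frac{1}{3 + 14933} = \frac{1}{14936}$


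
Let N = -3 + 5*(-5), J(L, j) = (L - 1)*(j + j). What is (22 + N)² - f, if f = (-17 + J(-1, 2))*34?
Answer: 886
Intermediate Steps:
J(L, j) = 2*j*(-1 + L) (J(L, j) = (-1 + L)*(2*j) = 2*j*(-1 + L))
N = -28 (N = -3 - 25 = -28)
f = -850 (f = (-17 + 2*2*(-1 - 1))*34 = (-17 + 2*2*(-2))*34 = (-17 - 8)*34 = -25*34 = -850)
(22 + N)² - f = (22 - 28)² - 1*(-850) = (-6)² + 850 = 36 + 850 = 886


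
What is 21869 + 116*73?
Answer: 30337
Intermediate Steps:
21869 + 116*73 = 21869 + 8468 = 30337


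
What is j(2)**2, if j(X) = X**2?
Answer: 16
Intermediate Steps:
j(2)**2 = (2**2)**2 = 4**2 = 16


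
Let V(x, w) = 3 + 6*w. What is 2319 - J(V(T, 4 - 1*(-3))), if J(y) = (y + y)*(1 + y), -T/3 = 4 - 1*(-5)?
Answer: -1821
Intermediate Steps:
T = -27 (T = -3*(4 - 1*(-5)) = -3*(4 + 5) = -3*9 = -27)
J(y) = 2*y*(1 + y) (J(y) = (2*y)*(1 + y) = 2*y*(1 + y))
2319 - J(V(T, 4 - 1*(-3))) = 2319 - 2*(3 + 6*(4 - 1*(-3)))*(1 + (3 + 6*(4 - 1*(-3)))) = 2319 - 2*(3 + 6*(4 + 3))*(1 + (3 + 6*(4 + 3))) = 2319 - 2*(3 + 6*7)*(1 + (3 + 6*7)) = 2319 - 2*(3 + 42)*(1 + (3 + 42)) = 2319 - 2*45*(1 + 45) = 2319 - 2*45*46 = 2319 - 1*4140 = 2319 - 4140 = -1821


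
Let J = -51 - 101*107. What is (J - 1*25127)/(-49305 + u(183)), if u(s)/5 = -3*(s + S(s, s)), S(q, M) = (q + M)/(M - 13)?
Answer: 203915/295133 ≈ 0.69093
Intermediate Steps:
S(q, M) = (M + q)/(-13 + M)
J = -10858 (J = -51 - 10807 = -10858)
u(s) = -15*s - 30*s/(-13 + s) (u(s) = 5*(-3*(s + (s + s)/(-13 + s))) = 5*(-3*(s + (2*s)/(-13 + s))) = 5*(-3*(s + 2*s/(-13 + s))) = 5*(-3*s - 6*s/(-13 + s)) = -15*s - 30*s/(-13 + s))
(J - 1*25127)/(-49305 + u(183)) = (-10858 - 1*25127)/(-49305 + 15*183*(11 - 1*183)/(-13 + 183)) = (-10858 - 25127)/(-49305 + 15*183*(11 - 183)/170) = -35985/(-49305 + 15*183*(1/170)*(-172)) = -35985/(-49305 - 47214/17) = -35985/(-885399/17) = -35985*(-17/885399) = 203915/295133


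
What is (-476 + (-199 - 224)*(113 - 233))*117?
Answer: 5883228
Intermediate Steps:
(-476 + (-199 - 224)*(113 - 233))*117 = (-476 - 423*(-120))*117 = (-476 + 50760)*117 = 50284*117 = 5883228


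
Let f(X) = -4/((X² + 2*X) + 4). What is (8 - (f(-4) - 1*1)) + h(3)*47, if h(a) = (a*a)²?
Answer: 11449/3 ≈ 3816.3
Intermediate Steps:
h(a) = a⁴ (h(a) = (a²)² = a⁴)
f(X) = -4/(4 + X² + 2*X)
(8 - (f(-4) - 1*1)) + h(3)*47 = (8 - (-4/(4 + (-4)² + 2*(-4)) - 1*1)) + 3⁴*47 = (8 - (-4/(4 + 16 - 8) - 1)) + 81*47 = (8 - (-4/12 - 1)) + 3807 = (8 - (-4*1/12 - 1)) + 3807 = (8 - (-⅓ - 1)) + 3807 = (8 - 1*(-4/3)) + 3807 = (8 + 4/3) + 3807 = 28/3 + 3807 = 11449/3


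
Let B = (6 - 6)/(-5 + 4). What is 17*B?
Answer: 0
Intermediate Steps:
B = 0 (B = 0/(-1) = 0*(-1) = 0)
17*B = 17*0 = 0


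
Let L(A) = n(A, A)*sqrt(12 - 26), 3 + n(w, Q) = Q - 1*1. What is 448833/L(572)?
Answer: -64119*I*sqrt(14)/1136 ≈ -211.19*I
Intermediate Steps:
n(w, Q) = -4 + Q (n(w, Q) = -3 + (Q - 1*1) = -3 + (Q - 1) = -3 + (-1 + Q) = -4 + Q)
L(A) = I*sqrt(14)*(-4 + A) (L(A) = (-4 + A)*sqrt(12 - 26) = (-4 + A)*sqrt(-14) = (-4 + A)*(I*sqrt(14)) = I*sqrt(14)*(-4 + A))
448833/L(572) = 448833/((I*sqrt(14)*(-4 + 572))) = 448833/((I*sqrt(14)*568)) = 448833/((568*I*sqrt(14))) = 448833*(-I*sqrt(14)/7952) = -64119*I*sqrt(14)/1136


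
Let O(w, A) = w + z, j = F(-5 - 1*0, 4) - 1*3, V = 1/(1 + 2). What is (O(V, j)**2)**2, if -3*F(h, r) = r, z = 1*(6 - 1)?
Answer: 65536/81 ≈ 809.09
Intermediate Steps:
z = 5 (z = 1*5 = 5)
F(h, r) = -r/3
V = 1/3 ≈ 0.33333
j = -13/3 (j = -1/3*4 - 1*3 = -4/3 - 3 = -13/3 ≈ -4.3333)
O(w, A) = 5 + w (O(w, A) = w + 5 = 5 + w)
(O(V, j)**2)**2 = ((5 + 1/3)**2)**2 = ((16/3)**2)**2 = (256/9)**2 = 65536/81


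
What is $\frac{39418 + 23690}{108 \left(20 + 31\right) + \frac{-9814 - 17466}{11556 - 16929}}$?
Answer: $\frac{84769821}{7405441} \approx 11.447$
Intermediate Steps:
$\frac{39418 + 23690}{108 \left(20 + 31\right) + \frac{-9814 - 17466}{11556 - 16929}} = \frac{63108}{108 \cdot 51 - \frac{27280}{-5373}} = \frac{63108}{5508 - - \frac{27280}{5373}} = \frac{63108}{5508 + \frac{27280}{5373}} = \frac{63108}{\frac{29621764}{5373}} = 63108 \cdot \frac{5373}{29621764} = \frac{84769821}{7405441}$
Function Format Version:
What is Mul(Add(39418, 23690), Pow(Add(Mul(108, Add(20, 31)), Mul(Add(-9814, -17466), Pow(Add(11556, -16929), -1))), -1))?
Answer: Rational(84769821, 7405441) ≈ 11.447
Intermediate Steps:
Mul(Add(39418, 23690), Pow(Add(Mul(108, Add(20, 31)), Mul(Add(-9814, -17466), Pow(Add(11556, -16929), -1))), -1)) = Mul(63108, Pow(Add(Mul(108, 51), Mul(-27280, Pow(-5373, -1))), -1)) = Mul(63108, Pow(Add(5508, Mul(-27280, Rational(-1, 5373))), -1)) = Mul(63108, Pow(Add(5508, Rational(27280, 5373)), -1)) = Mul(63108, Pow(Rational(29621764, 5373), -1)) = Mul(63108, Rational(5373, 29621764)) = Rational(84769821, 7405441)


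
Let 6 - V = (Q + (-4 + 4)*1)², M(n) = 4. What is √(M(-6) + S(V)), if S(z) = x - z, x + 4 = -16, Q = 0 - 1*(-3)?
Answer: I*√13 ≈ 3.6056*I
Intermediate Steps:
Q = 3 (Q = 0 + 3 = 3)
x = -20 (x = -4 - 16 = -20)
V = -3 (V = 6 - (3 + (-4 + 4)*1)² = 6 - (3 + 0*1)² = 6 - (3 + 0)² = 6 - 1*3² = 6 - 1*9 = 6 - 9 = -3)
S(z) = -20 - z
√(M(-6) + S(V)) = √(4 + (-20 - 1*(-3))) = √(4 + (-20 + 3)) = √(4 - 17) = √(-13) = I*√13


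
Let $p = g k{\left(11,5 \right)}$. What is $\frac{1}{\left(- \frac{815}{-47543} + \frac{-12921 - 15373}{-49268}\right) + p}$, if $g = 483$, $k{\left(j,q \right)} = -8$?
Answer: $- \frac{1171174262}{4524724680837} \approx -0.00025884$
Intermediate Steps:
$p = -3864$ ($p = 483 \left(-8\right) = -3864$)
$\frac{1}{\left(- \frac{815}{-47543} + \frac{-12921 - 15373}{-49268}\right) + p} = \frac{1}{\left(- \frac{815}{-47543} + \frac{-12921 - 15373}{-49268}\right) - 3864} = \frac{1}{\left(\left(-815\right) \left(- \frac{1}{47543}\right) - - \frac{14147}{24634}\right) - 3864} = \frac{1}{\left(\frac{815}{47543} + \frac{14147}{24634}\right) - 3864} = \frac{1}{\frac{692667531}{1171174262} - 3864} = \frac{1}{- \frac{4524724680837}{1171174262}} = - \frac{1171174262}{4524724680837}$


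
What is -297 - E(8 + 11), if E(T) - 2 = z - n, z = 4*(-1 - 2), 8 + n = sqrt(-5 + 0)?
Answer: -295 + I*sqrt(5) ≈ -295.0 + 2.2361*I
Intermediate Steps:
n = -8 + I*sqrt(5) (n = -8 + sqrt(-5 + 0) = -8 + sqrt(-5) = -8 + I*sqrt(5) ≈ -8.0 + 2.2361*I)
z = -12 (z = 4*(-3) = -12)
E(T) = -2 - I*sqrt(5) (E(T) = 2 + (-12 - (-8 + I*sqrt(5))) = 2 + (-12 + (8 - I*sqrt(5))) = 2 + (-4 - I*sqrt(5)) = -2 - I*sqrt(5))
-297 - E(8 + 11) = -297 - (-2 - I*sqrt(5)) = -297 + (2 + I*sqrt(5)) = -295 + I*sqrt(5)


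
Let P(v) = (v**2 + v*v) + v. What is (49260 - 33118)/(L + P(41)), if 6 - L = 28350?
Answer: -2306/3563 ≈ -0.64721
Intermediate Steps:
L = -28344 (L = 6 - 1*28350 = 6 - 28350 = -28344)
P(v) = v + 2*v**2 (P(v) = (v**2 + v**2) + v = 2*v**2 + v = v + 2*v**2)
(49260 - 33118)/(L + P(41)) = (49260 - 33118)/(-28344 + 41*(1 + 2*41)) = 16142/(-28344 + 41*(1 + 82)) = 16142/(-28344 + 41*83) = 16142/(-28344 + 3403) = 16142/(-24941) = 16142*(-1/24941) = -2306/3563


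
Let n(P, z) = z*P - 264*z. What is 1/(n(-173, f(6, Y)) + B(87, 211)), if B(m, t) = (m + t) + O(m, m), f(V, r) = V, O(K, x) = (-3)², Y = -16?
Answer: -1/2315 ≈ -0.00043197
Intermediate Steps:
O(K, x) = 9
B(m, t) = 9 + m + t (B(m, t) = (m + t) + 9 = 9 + m + t)
n(P, z) = -264*z + P*z (n(P, z) = P*z - 264*z = -264*z + P*z)
1/(n(-173, f(6, Y)) + B(87, 211)) = 1/(6*(-264 - 173) + (9 + 87 + 211)) = 1/(6*(-437) + 307) = 1/(-2622 + 307) = 1/(-2315) = -1/2315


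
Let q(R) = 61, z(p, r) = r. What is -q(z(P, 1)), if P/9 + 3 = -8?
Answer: -61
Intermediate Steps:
P = -99 (P = -27 + 9*(-8) = -27 - 72 = -99)
-q(z(P, 1)) = -1*61 = -61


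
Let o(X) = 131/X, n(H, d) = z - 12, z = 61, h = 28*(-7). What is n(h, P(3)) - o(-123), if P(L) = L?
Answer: 6158/123 ≈ 50.065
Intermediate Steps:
h = -196
n(H, d) = 49 (n(H, d) = 61 - 12 = 49)
n(h, P(3)) - o(-123) = 49 - 131/(-123) = 49 - 131*(-1)/123 = 49 - 1*(-131/123) = 49 + 131/123 = 6158/123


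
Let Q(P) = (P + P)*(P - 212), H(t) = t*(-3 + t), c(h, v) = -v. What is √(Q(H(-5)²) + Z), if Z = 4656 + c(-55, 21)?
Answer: √4446235 ≈ 2108.6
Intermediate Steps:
Q(P) = 2*P*(-212 + P) (Q(P) = (2*P)*(-212 + P) = 2*P*(-212 + P))
Z = 4635 (Z = 4656 - 1*21 = 4656 - 21 = 4635)
√(Q(H(-5)²) + Z) = √(2*(-5*(-3 - 5))²*(-212 + (-5*(-3 - 5))²) + 4635) = √(2*(-5*(-8))²*(-212 + (-5*(-8))²) + 4635) = √(2*40²*(-212 + 40²) + 4635) = √(2*1600*(-212 + 1600) + 4635) = √(2*1600*1388 + 4635) = √(4441600 + 4635) = √4446235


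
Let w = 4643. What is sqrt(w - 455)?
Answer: 2*sqrt(1047) ≈ 64.715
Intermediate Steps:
sqrt(w - 455) = sqrt(4643 - 455) = sqrt(4188) = 2*sqrt(1047)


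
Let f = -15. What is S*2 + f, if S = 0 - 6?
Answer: -27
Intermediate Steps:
S = -6
S*2 + f = -6*2 - 15 = -12 - 15 = -27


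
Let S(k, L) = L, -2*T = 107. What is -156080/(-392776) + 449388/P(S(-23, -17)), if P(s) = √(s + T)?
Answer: 19510/49097 - 149796*I*√282/47 ≈ 0.39738 - 53521.0*I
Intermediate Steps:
T = -107/2 (T = -½*107 = -107/2 ≈ -53.500)
P(s) = √(-107/2 + s) (P(s) = √(s - 107/2) = √(-107/2 + s))
-156080/(-392776) + 449388/P(S(-23, -17)) = -156080/(-392776) + 449388/((√(-214 + 4*(-17))/2)) = -156080*(-1/392776) + 449388/((√(-214 - 68)/2)) = 19510/49097 + 449388/((√(-282)/2)) = 19510/49097 + 449388/(((I*√282)/2)) = 19510/49097 + 449388/((I*√282/2)) = 19510/49097 + 449388*(-I*√282/141) = 19510/49097 - 149796*I*√282/47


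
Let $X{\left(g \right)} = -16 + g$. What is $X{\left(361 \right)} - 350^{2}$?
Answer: $-122155$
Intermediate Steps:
$X{\left(361 \right)} - 350^{2} = \left(-16 + 361\right) - 350^{2} = 345 - 122500 = -122155$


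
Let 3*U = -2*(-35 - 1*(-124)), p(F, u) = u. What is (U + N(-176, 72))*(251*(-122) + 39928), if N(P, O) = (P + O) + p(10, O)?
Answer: -849948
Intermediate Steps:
N(P, O) = P + 2*O (N(P, O) = (P + O) + O = (O + P) + O = P + 2*O)
U = -178/3 (U = (-2*(-35 - 1*(-124)))/3 = (-2*(-35 + 124))/3 = (-2*89)/3 = (⅓)*(-178) = -178/3 ≈ -59.333)
(U + N(-176, 72))*(251*(-122) + 39928) = (-178/3 + (-176 + 2*72))*(251*(-122) + 39928) = (-178/3 + (-176 + 144))*(-30622 + 39928) = (-178/3 - 32)*9306 = -274/3*9306 = -849948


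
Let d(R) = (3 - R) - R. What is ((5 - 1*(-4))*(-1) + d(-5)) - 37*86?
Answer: -3178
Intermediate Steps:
d(R) = 3 - 2*R
((5 - 1*(-4))*(-1) + d(-5)) - 37*86 = ((5 - 1*(-4))*(-1) + (3 - 2*(-5))) - 37*86 = ((5 + 4)*(-1) + (3 + 10)) - 3182 = (9*(-1) + 13) - 3182 = (-9 + 13) - 3182 = 4 - 3182 = -3178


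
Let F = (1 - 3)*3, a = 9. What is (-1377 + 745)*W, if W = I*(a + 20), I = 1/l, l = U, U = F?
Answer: 9164/3 ≈ 3054.7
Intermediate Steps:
F = -6 (F = -2*3 = -6)
U = -6
l = -6
I = -1/6 (I = 1/(-6) = -1/6 ≈ -0.16667)
W = -29/6 (W = -(9 + 20)/6 = -1/6*29 = -29/6 ≈ -4.8333)
(-1377 + 745)*W = (-1377 + 745)*(-29/6) = -632*(-29/6) = 9164/3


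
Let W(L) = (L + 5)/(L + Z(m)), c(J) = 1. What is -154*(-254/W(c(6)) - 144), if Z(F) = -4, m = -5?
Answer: 2618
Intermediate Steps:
W(L) = (5 + L)/(-4 + L) (W(L) = (L + 5)/(L - 4) = (5 + L)/(-4 + L))
-154*(-254/W(c(6)) - 144) = -154*(-254*(-4 + 1)/(5 + 1) - 144) = -154*(-254/(6/(-3)) - 144) = -154*(-254/((-⅓*6)) - 144) = -154*(-254/(-2) - 144) = -154*(-254*(-½) - 144) = -154*(127 - 144) = -154*(-17) = 2618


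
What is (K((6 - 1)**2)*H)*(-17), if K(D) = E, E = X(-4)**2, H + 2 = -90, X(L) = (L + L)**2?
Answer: 6406144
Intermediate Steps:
X(L) = 4*L**2 (X(L) = (2*L)**2 = 4*L**2)
H = -92 (H = -2 - 90 = -92)
E = 4096 (E = (4*(-4)**2)**2 = (4*16)**2 = 64**2 = 4096)
K(D) = 4096
(K((6 - 1)**2)*H)*(-17) = (4096*(-92))*(-17) = -376832*(-17) = 6406144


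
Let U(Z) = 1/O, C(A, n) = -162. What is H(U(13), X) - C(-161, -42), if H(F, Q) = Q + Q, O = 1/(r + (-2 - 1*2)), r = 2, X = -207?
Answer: -252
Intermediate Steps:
O = -½ (O = 1/(2 + (-2 - 1*2)) = 1/(2 + (-2 - 2)) = 1/(2 - 4) = 1/(-2) = -½ ≈ -0.50000)
U(Z) = -2 (U(Z) = 1/(-½) = -2)
H(F, Q) = 2*Q
H(U(13), X) - C(-161, -42) = 2*(-207) - 1*(-162) = -414 + 162 = -252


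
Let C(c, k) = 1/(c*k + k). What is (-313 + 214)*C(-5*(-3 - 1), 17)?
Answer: -33/119 ≈ -0.27731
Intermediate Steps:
C(c, k) = 1/(k + c*k)
(-313 + 214)*C(-5*(-3 - 1), 17) = (-313 + 214)*(1/(17*(1 - 5*(-3 - 1)))) = -99/(17*(1 - 5*(-4))) = -99/(17*(1 + 20)) = -99/(17*21) = -99*1/357 = -33/119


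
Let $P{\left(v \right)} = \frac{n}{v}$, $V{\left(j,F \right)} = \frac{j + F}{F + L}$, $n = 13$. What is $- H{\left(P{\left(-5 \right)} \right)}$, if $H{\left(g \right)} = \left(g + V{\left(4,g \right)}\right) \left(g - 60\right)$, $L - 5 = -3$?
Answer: $- \frac{23162}{75} \approx -308.83$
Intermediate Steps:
$L = 2$ ($L = 5 - 3 = 2$)
$V{\left(j,F \right)} = \frac{F + j}{2 + F}$ ($V{\left(j,F \right)} = \frac{j + F}{F + 2} = \frac{F + j}{2 + F}$)
$P{\left(v \right)} = \frac{13}{v}$
$H{\left(g \right)} = \left(-60 + g\right) \left(g + \frac{4 + g}{2 + g}\right)$ ($H{\left(g \right)} = \left(g + \frac{g + 4}{2 + g}\right) \left(g - 60\right) = \left(g + \frac{4 + g}{2 + g}\right) \left(-60 + g\right) = \left(-60 + g\right) \left(g + \frac{4 + g}{2 + g}\right)$)
$- H{\left(P{\left(-5 \right)} \right)} = - \frac{-240 + \left(\frac{13}{-5}\right)^{3} - 176 \frac{13}{-5} - 57 \left(\frac{13}{-5}\right)^{2}}{2 + \frac{13}{-5}} = - \frac{-240 + \left(13 \left(- \frac{1}{5}\right)\right)^{3} - 176 \cdot 13 \left(- \frac{1}{5}\right) - 57 \left(13 \left(- \frac{1}{5}\right)\right)^{2}}{2 + 13 \left(- \frac{1}{5}\right)} = - \frac{-240 + \left(- \frac{13}{5}\right)^{3} - - \frac{2288}{5} - 57 \left(- \frac{13}{5}\right)^{2}}{2 - \frac{13}{5}} = - \frac{-240 - \frac{2197}{125} + \frac{2288}{5} - \frac{9633}{25}}{- \frac{3}{5}} = - \frac{\left(-5\right) \left(-240 - \frac{2197}{125} + \frac{2288}{5} - \frac{9633}{25}\right)}{3} = - \frac{\left(-5\right) \left(-23162\right)}{3 \cdot 125} = \left(-1\right) \frac{23162}{75} = - \frac{23162}{75}$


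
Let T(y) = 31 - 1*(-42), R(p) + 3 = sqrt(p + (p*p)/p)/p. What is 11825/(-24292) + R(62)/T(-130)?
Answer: -936101/1773316 + sqrt(31)/2263 ≈ -0.52542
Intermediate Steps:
R(p) = -3 + sqrt(2)/sqrt(p) (R(p) = -3 + sqrt(p + (p*p)/p)/p = -3 + sqrt(p + p**2/p)/p = -3 + sqrt(p + p)/p = -3 + sqrt(2*p)/p = -3 + (sqrt(2)*sqrt(p))/p = -3 + sqrt(2)/sqrt(p))
T(y) = 73 (T(y) = 31 + 42 = 73)
11825/(-24292) + R(62)/T(-130) = 11825/(-24292) + (-3 + sqrt(2)/sqrt(62))/73 = 11825*(-1/24292) + (-3 + sqrt(2)*(sqrt(62)/62))*(1/73) = -11825/24292 + (-3 + sqrt(31)/31)*(1/73) = -11825/24292 + (-3/73 + sqrt(31)/2263) = -936101/1773316 + sqrt(31)/2263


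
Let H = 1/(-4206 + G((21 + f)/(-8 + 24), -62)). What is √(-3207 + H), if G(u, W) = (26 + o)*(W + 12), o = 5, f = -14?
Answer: I*√26563210427/2878 ≈ 56.63*I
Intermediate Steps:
G(u, W) = 372 + 31*W (G(u, W) = (26 + 5)*(W + 12) = 31*(12 + W) = 372 + 31*W)
H = -1/5756 (H = 1/(-4206 + (372 + 31*(-62))) = 1/(-4206 + (372 - 1922)) = 1/(-4206 - 1550) = 1/(-5756) = -1/5756 ≈ -0.00017373)
√(-3207 + H) = √(-3207 - 1/5756) = √(-18459493/5756) = I*√26563210427/2878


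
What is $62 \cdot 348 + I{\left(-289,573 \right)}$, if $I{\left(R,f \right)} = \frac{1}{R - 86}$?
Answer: $\frac{8090999}{375} \approx 21576.0$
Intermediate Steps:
$I{\left(R,f \right)} = \frac{1}{-86 + R}$
$62 \cdot 348 + I{\left(-289,573 \right)} = 62 \cdot 348 + \frac{1}{-86 - 289} = 21576 + \frac{1}{-375} = 21576 - \frac{1}{375} = \frac{8090999}{375}$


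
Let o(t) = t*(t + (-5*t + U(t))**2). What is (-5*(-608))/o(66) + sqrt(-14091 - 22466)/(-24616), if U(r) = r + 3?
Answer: 1520/2250171 - I*sqrt(36557)/24616 ≈ 0.0006755 - 0.0077673*I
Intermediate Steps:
U(r) = 3 + r
o(t) = t*(t + (3 - 4*t)**2) (o(t) = t*(t + (-5*t + (3 + t))**2) = t*(t + (3 - 4*t)**2))
(-5*(-608))/o(66) + sqrt(-14091 - 22466)/(-24616) = (-5*(-608))/((66*(66 + (-3 + 4*66)**2))) + sqrt(-14091 - 22466)/(-24616) = 3040/((66*(66 + (-3 + 264)**2))) + sqrt(-36557)*(-1/24616) = 3040/((66*(66 + 261**2))) + (I*sqrt(36557))*(-1/24616) = 3040/((66*(66 + 68121))) - I*sqrt(36557)/24616 = 3040/((66*68187)) - I*sqrt(36557)/24616 = 3040/4500342 - I*sqrt(36557)/24616 = 3040*(1/4500342) - I*sqrt(36557)/24616 = 1520/2250171 - I*sqrt(36557)/24616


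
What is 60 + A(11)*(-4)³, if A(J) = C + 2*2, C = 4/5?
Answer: -1236/5 ≈ -247.20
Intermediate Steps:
C = ⅘ (C = 4*(⅕) = ⅘ ≈ 0.80000)
A(J) = 24/5 (A(J) = ⅘ + 2*2 = ⅘ + 4 = 24/5)
60 + A(11)*(-4)³ = 60 + (24/5)*(-4)³ = 60 + (24/5)*(-64) = 60 - 1536/5 = -1236/5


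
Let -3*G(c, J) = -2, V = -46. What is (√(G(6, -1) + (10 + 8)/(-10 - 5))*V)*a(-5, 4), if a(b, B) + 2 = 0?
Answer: 184*I*√30/15 ≈ 67.187*I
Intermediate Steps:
G(c, J) = ⅔ (G(c, J) = -⅓*(-2) = ⅔)
a(b, B) = -2 (a(b, B) = -2 + 0 = -2)
(√(G(6, -1) + (10 + 8)/(-10 - 5))*V)*a(-5, 4) = (√(⅔ + (10 + 8)/(-10 - 5))*(-46))*(-2) = (√(⅔ + 18/(-15))*(-46))*(-2) = (√(⅔ + 18*(-1/15))*(-46))*(-2) = (√(⅔ - 6/5)*(-46))*(-2) = (√(-8/15)*(-46))*(-2) = ((2*I*√30/15)*(-46))*(-2) = -92*I*√30/15*(-2) = 184*I*√30/15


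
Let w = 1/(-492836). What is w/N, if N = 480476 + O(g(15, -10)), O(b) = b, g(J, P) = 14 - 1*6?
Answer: -1/236799812624 ≈ -4.2230e-12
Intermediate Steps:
g(J, P) = 8 (g(J, P) = 14 - 6 = 8)
N = 480484 (N = 480476 + 8 = 480484)
w = -1/492836 ≈ -2.0291e-6
w/N = -1/492836/480484 = -1/492836*1/480484 = -1/236799812624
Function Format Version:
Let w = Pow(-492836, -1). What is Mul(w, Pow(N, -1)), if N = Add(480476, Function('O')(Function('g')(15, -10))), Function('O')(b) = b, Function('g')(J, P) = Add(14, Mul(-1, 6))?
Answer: Rational(-1, 236799812624) ≈ -4.2230e-12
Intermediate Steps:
Function('g')(J, P) = 8 (Function('g')(J, P) = Add(14, -6) = 8)
N = 480484 (N = Add(480476, 8) = 480484)
w = Rational(-1, 492836) ≈ -2.0291e-6
Mul(w, Pow(N, -1)) = Mul(Rational(-1, 492836), Pow(480484, -1)) = Mul(Rational(-1, 492836), Rational(1, 480484)) = Rational(-1, 236799812624)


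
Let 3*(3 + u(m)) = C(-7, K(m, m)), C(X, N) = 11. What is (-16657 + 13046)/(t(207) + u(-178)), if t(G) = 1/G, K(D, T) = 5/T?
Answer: -747477/139 ≈ -5377.5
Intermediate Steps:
u(m) = ⅔ (u(m) = -3 + (⅓)*11 = -3 + 11/3 = ⅔)
(-16657 + 13046)/(t(207) + u(-178)) = (-16657 + 13046)/(1/207 + ⅔) = -3611/(1/207 + ⅔) = -3611/139/207 = -3611*207/139 = -747477/139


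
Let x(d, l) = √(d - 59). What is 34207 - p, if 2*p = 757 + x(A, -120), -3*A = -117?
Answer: 67657/2 - I*√5 ≈ 33829.0 - 2.2361*I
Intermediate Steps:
A = 39 (A = -⅓*(-117) = 39)
x(d, l) = √(-59 + d)
p = 757/2 + I*√5 (p = (757 + √(-59 + 39))/2 = (757 + √(-20))/2 = (757 + 2*I*√5)/2 = 757/2 + I*√5 ≈ 378.5 + 2.2361*I)
34207 - p = 34207 - (757/2 + I*√5) = 34207 + (-757/2 - I*√5) = 67657/2 - I*√5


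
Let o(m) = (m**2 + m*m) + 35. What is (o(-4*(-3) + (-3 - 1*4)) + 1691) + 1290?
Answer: 3066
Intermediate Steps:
o(m) = 35 + 2*m**2 (o(m) = (m**2 + m**2) + 35 = 2*m**2 + 35 = 35 + 2*m**2)
(o(-4*(-3) + (-3 - 1*4)) + 1691) + 1290 = ((35 + 2*(-4*(-3) + (-3 - 1*4))**2) + 1691) + 1290 = ((35 + 2*(12 + (-3 - 4))**2) + 1691) + 1290 = ((35 + 2*(12 - 7)**2) + 1691) + 1290 = ((35 + 2*5**2) + 1691) + 1290 = ((35 + 2*25) + 1691) + 1290 = ((35 + 50) + 1691) + 1290 = (85 + 1691) + 1290 = 1776 + 1290 = 3066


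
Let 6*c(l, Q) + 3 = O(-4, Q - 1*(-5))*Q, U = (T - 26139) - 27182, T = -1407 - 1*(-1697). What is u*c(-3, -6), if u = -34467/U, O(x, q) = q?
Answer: 11489/35354 ≈ 0.32497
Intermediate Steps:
T = 290 (T = -1407 + 1697 = 290)
U = -53031 (U = (290 - 26139) - 27182 = -25849 - 27182 = -53031)
u = 11489/17677 (u = -34467/(-53031) = -34467*(-1/53031) = 11489/17677 ≈ 0.64994)
c(l, Q) = -½ + Q*(5 + Q)/6 (c(l, Q) = -½ + ((Q - 1*(-5))*Q)/6 = -½ + ((Q + 5)*Q)/6 = -½ + ((5 + Q)*Q)/6 = -½ + (Q*(5 + Q))/6 = -½ + Q*(5 + Q)/6)
u*c(-3, -6) = 11489*(-½ + (⅙)*(-6)*(5 - 6))/17677 = 11489*(-½ + (⅙)*(-6)*(-1))/17677 = 11489*(-½ + 1)/17677 = (11489/17677)*(½) = 11489/35354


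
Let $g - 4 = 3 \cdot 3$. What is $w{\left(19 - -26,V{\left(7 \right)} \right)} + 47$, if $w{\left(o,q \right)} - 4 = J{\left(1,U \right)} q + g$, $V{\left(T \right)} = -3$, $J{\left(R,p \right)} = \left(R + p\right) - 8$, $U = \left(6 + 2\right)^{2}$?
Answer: $-107$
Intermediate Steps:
$U = 64$ ($U = 8^{2} = 64$)
$J{\left(R,p \right)} = -8 + R + p$
$g = 13$ ($g = 4 + 3 \cdot 3 = 4 + 9 = 13$)
$w{\left(o,q \right)} = 17 + 57 q$ ($w{\left(o,q \right)} = 4 + \left(\left(-8 + 1 + 64\right) q + 13\right) = 4 + \left(57 q + 13\right) = 4 + \left(13 + 57 q\right) = 17 + 57 q$)
$w{\left(19 - -26,V{\left(7 \right)} \right)} + 47 = \left(17 + 57 \left(-3\right)\right) + 47 = \left(17 - 171\right) + 47 = -154 + 47 = -107$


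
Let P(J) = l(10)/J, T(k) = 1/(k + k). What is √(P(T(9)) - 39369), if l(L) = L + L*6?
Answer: I*√38109 ≈ 195.22*I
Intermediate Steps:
T(k) = 1/(2*k)
l(L) = 7*L (l(L) = L + 6*L = 7*L)
P(J) = 70/J (P(J) = (7*10)/J = 70/J)
√(P(T(9)) - 39369) = √(70/(((½)/9)) - 39369) = √(70/(((½)*(⅑))) - 39369) = √(70/(1/18) - 39369) = √(70*18 - 39369) = √(1260 - 39369) = √(-38109) = I*√38109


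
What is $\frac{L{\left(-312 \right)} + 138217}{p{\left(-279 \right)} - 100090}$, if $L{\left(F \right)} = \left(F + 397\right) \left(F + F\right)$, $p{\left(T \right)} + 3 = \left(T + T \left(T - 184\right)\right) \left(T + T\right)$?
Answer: $- \frac{85177}{72025177} \approx -0.0011826$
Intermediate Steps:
$p{\left(T \right)} = -3 + 2 T \left(T + T \left(-184 + T\right)\right)$ ($p{\left(T \right)} = -3 + \left(T + T \left(T - 184\right)\right) \left(T + T\right) = -3 + \left(T + T \left(-184 + T\right)\right) 2 T = -3 + 2 T \left(T + T \left(-184 + T\right)\right)$)
$L{\left(F \right)} = 2 F \left(397 + F\right)$ ($L{\left(F \right)} = \left(397 + F\right) 2 F = 2 F \left(397 + F\right)$)
$\frac{L{\left(-312 \right)} + 138217}{p{\left(-279 \right)} - 100090} = \frac{2 \left(-312\right) \left(397 - 312\right) + 138217}{\left(-3 - 366 \left(-279\right)^{2} + 2 \left(-279\right)^{3}\right) - 100090} = \frac{2 \left(-312\right) 85 + 138217}{\left(-3 - 28489806 + 2 \left(-21717639\right)\right) - 100090} = \frac{-53040 + 138217}{\left(-3 - 28489806 - 43435278\right) - 100090} = \frac{85177}{-71925087 - 100090} = \frac{85177}{-72025177} = 85177 \left(- \frac{1}{72025177}\right) = - \frac{85177}{72025177}$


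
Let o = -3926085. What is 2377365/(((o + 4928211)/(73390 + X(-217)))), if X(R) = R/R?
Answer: 58159064905/334042 ≈ 1.7411e+5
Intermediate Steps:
X(R) = 1
2377365/(((o + 4928211)/(73390 + X(-217)))) = 2377365/(((-3926085 + 4928211)/(73390 + 1))) = 2377365/((1002126/73391)) = 2377365/((1002126*(1/73391))) = 2377365/(1002126/73391) = 2377365*(73391/1002126) = 58159064905/334042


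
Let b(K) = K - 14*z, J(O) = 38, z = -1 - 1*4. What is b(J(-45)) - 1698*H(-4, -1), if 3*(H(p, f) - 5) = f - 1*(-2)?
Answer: -8948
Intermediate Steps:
z = -5 (z = -1 - 4 = -5)
H(p, f) = 17/3 + f/3 (H(p, f) = 5 + (f - 1*(-2))/3 = 5 + (f + 2)/3 = 5 + (2 + f)/3 = 5 + (⅔ + f/3) = 17/3 + f/3)
b(K) = 70 + K (b(K) = K - 14*(-5) = K + 70 = 70 + K)
b(J(-45)) - 1698*H(-4, -1) = (70 + 38) - 1698*(17/3 + (⅓)*(-1)) = 108 - 1698*(17/3 - ⅓) = 108 - 1698*16/3 = 108 - 1*9056 = 108 - 9056 = -8948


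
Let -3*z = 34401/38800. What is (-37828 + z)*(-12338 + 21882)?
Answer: -1751011275331/4850 ≈ -3.6103e+8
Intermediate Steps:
z = -11467/38800 ≈ -0.29554
(-37828 + z)*(-12338 + 21882) = (-37828 - 11467/38800)*(-12338 + 21882) = -1467737867/38800*9544 = -1751011275331/4850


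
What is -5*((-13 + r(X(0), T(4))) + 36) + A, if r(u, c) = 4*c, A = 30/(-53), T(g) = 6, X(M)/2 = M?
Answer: -12485/53 ≈ -235.57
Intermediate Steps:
X(M) = 2*M
A = -30/53 (A = 30*(-1/53) = -30/53 ≈ -0.56604)
-5*((-13 + r(X(0), T(4))) + 36) + A = -5*((-13 + 4*6) + 36) - 30/53 = -5*((-13 + 24) + 36) - 30/53 = -5*(11 + 36) - 30/53 = -5*47 - 30/53 = -235 - 30/53 = -12485/53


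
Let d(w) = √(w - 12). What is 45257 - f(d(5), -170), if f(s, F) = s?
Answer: 45257 - I*√7 ≈ 45257.0 - 2.6458*I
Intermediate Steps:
d(w) = √(-12 + w)
45257 - f(d(5), -170) = 45257 - √(-12 + 5) = 45257 - √(-7) = 45257 - I*√7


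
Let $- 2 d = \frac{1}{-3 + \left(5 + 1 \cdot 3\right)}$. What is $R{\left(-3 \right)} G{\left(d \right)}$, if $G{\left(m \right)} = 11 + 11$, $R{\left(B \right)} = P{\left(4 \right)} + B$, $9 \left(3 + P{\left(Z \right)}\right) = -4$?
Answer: $- \frac{1276}{9} \approx -141.78$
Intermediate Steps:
$P{\left(Z \right)} = - \frac{31}{9}$ ($P{\left(Z \right)} = -3 + \frac{1}{9} \left(-4\right) = -3 - \frac{4}{9} = - \frac{31}{9}$)
$d = - \frac{1}{10}$ ($d = - \frac{1}{2 \left(-3 + \left(5 + 1 \cdot 3\right)\right)} = - \frac{1}{2 \left(-3 + \left(5 + 3\right)\right)} = - \frac{1}{2 \left(-3 + 8\right)} = - \frac{1}{2 \cdot 5} = \left(- \frac{1}{2}\right) \frac{1}{5} = - \frac{1}{10} \approx -0.1$)
$R{\left(B \right)} = - \frac{31}{9} + B$
$G{\left(m \right)} = 22$
$R{\left(-3 \right)} G{\left(d \right)} = \left(- \frac{31}{9} - 3\right) 22 = \left(- \frac{58}{9}\right) 22 = - \frac{1276}{9}$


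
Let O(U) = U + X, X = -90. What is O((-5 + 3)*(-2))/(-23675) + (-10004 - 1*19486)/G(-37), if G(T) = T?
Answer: 698178932/875975 ≈ 797.03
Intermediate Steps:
O(U) = -90 + U (O(U) = U - 90 = -90 + U)
O((-5 + 3)*(-2))/(-23675) + (-10004 - 1*19486)/G(-37) = (-90 + (-5 + 3)*(-2))/(-23675) + (-10004 - 1*19486)/(-37) = (-90 - 2*(-2))*(-1/23675) + (-10004 - 19486)*(-1/37) = (-90 + 4)*(-1/23675) - 29490*(-1/37) = -86*(-1/23675) + 29490/37 = 86/23675 + 29490/37 = 698178932/875975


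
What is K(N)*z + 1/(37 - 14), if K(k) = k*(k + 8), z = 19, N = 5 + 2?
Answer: 45886/23 ≈ 1995.0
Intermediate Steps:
N = 7
K(k) = k*(8 + k)
K(N)*z + 1/(37 - 14) = (7*(8 + 7))*19 + 1/(37 - 14) = (7*15)*19 + 1/23 = 105*19 + 1/23 = 1995 + 1/23 = 45886/23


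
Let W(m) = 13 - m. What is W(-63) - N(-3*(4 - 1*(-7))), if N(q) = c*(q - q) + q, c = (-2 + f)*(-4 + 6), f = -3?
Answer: 109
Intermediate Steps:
c = -10 (c = (-2 - 3)*(-4 + 6) = -5*2 = -10)
N(q) = q (N(q) = -10*(q - q) + q = -10*0 + q = 0 + q = q)
W(-63) - N(-3*(4 - 1*(-7))) = (13 - 1*(-63)) - (-3)*(4 - 1*(-7)) = (13 + 63) - (-3)*(4 + 7) = 76 - (-3)*11 = 76 - 1*(-33) = 76 + 33 = 109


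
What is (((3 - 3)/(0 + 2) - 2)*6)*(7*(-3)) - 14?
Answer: 238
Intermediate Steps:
(((3 - 3)/(0 + 2) - 2)*6)*(7*(-3)) - 14 = ((0/2 - 2)*6)*(-21) - 14 = ((0*(1/2) - 2)*6)*(-21) - 14 = ((0 - 2)*6)*(-21) - 14 = -2*6*(-21) - 14 = -12*(-21) - 14 = 252 - 14 = 238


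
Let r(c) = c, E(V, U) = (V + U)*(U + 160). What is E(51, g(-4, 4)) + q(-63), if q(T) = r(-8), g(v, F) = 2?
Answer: 8578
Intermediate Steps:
E(V, U) = (160 + U)*(U + V) (E(V, U) = (U + V)*(160 + U) = (160 + U)*(U + V))
q(T) = -8
E(51, g(-4, 4)) + q(-63) = (2² + 160*2 + 160*51 + 2*51) - 8 = (4 + 320 + 8160 + 102) - 8 = 8586 - 8 = 8578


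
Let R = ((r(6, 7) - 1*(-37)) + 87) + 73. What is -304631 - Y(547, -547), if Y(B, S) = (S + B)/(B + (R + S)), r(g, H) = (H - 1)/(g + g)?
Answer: -304631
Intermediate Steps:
r(g, H) = (-1 + H)/(2*g) (r(g, H) = (-1 + H)/((2*g)) = (-1 + H)*(1/(2*g)) = (-1 + H)/(2*g))
R = 395/2 (R = (((½)*(-1 + 7)/6 - 1*(-37)) + 87) + 73 = (((½)*(⅙)*6 + 37) + 87) + 73 = ((½ + 37) + 87) + 73 = (75/2 + 87) + 73 = 249/2 + 73 = 395/2 ≈ 197.50)
Y(B, S) = (B + S)/(395/2 + B + S) (Y(B, S) = (S + B)/(B + (395/2 + S)) = (B + S)/(395/2 + B + S))
-304631 - Y(547, -547) = -304631 - 2*(547 - 547)/(395 + 2*547 + 2*(-547)) = -304631 - 2*0/(395 + 1094 - 1094) = -304631 - 2*0/395 = -304631 - 1*0 = -304631 + 0 = -304631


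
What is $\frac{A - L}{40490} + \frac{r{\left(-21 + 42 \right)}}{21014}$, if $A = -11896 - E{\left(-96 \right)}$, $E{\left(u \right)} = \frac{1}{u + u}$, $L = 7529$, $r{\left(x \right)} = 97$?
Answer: $- \frac{38809853813}{81682258560} \approx -0.47513$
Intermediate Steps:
$E{\left(u \right)} = \frac{1}{2 u}$
$A = - \frac{2284031}{192}$ ($A = -11896 - \frac{1}{2 \left(-96\right)} = -11896 - \frac{1}{2} \left(- \frac{1}{96}\right) = -11896 - - \frac{1}{192} = -11896 + \frac{1}{192} = - \frac{2284031}{192} \approx -11896.0$)
$\frac{A - L}{40490} + \frac{r{\left(-21 + 42 \right)}}{21014} = \frac{- \frac{2284031}{192} - 7529}{40490} + \frac{97}{21014} = \left(- \frac{2284031}{192} - 7529\right) \frac{1}{40490} + 97 \cdot \frac{1}{21014} = \left(- \frac{3729599}{192}\right) \frac{1}{40490} + \frac{97}{21014} = - \frac{3729599}{7774080} + \frac{97}{21014} = - \frac{38809853813}{81682258560}$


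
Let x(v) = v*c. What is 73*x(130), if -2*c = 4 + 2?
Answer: -28470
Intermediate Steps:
c = -3 (c = -(4 + 2)/2 = -½*6 = -3)
x(v) = -3*v (x(v) = v*(-3) = -3*v)
73*x(130) = 73*(-3*130) = 73*(-390) = -28470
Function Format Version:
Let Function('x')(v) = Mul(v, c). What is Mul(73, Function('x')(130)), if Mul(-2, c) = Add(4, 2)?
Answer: -28470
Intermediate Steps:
c = -3 (c = Mul(Rational(-1, 2), Add(4, 2)) = Mul(Rational(-1, 2), 6) = -3)
Function('x')(v) = Mul(-3, v) (Function('x')(v) = Mul(v, -3) = Mul(-3, v))
Mul(73, Function('x')(130)) = Mul(73, Mul(-3, 130)) = Mul(73, -390) = -28470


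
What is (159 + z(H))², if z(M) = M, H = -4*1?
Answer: 24025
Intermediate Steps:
H = -4
(159 + z(H))² = (159 - 4)² = 155² = 24025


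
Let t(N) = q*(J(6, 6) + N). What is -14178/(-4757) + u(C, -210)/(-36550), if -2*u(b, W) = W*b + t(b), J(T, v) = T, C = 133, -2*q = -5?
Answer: 21298867/8182040 ≈ 2.6031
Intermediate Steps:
q = 5/2 (q = -½*(-5) = 5/2 ≈ 2.5000)
t(N) = 15 + 5*N/2 (t(N) = 5*(6 + N)/2 = 15 + 5*N/2)
u(b, W) = -15/2 - 5*b/4 - W*b/2 (u(b, W) = -(W*b + (15 + 5*b/2))/2 = -(15 + 5*b/2 + W*b)/2 = -15/2 - 5*b/4 - W*b/2)
-14178/(-4757) + u(C, -210)/(-36550) = -14178/(-4757) + (-15/2 - 5/4*133 - ½*(-210)*133)/(-36550) = -14178*(-1/4757) + (-15/2 - 665/4 + 13965)*(-1/36550) = 14178/4757 + (55165/4)*(-1/36550) = 14178/4757 - 649/1720 = 21298867/8182040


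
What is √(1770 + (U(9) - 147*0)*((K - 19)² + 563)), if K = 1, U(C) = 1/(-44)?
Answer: √846923/22 ≈ 41.831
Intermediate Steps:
U(C) = -1/44
√(1770 + (U(9) - 147*0)*((K - 19)² + 563)) = √(1770 + (-1/44 - 147*0)*((1 - 19)² + 563)) = √(1770 + (-1/44 + 0)*((-18)² + 563)) = √(1770 - (324 + 563)/44) = √(1770 - 1/44*887) = √(1770 - 887/44) = √(76993/44) = √846923/22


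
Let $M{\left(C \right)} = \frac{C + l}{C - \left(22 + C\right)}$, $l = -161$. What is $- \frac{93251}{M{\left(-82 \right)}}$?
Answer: $- \frac{2051522}{243} \approx -8442.5$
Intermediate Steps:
$M{\left(C \right)} = \frac{161}{22} - \frac{C}{22}$ ($M{\left(C \right)} = \frac{C - 161}{C - \left(22 + C\right)} = \frac{-161 + C}{-22} = \left(-161 + C\right) \left(- \frac{1}{22}\right) = \frac{161}{22} - \frac{C}{22}$)
$- \frac{93251}{M{\left(-82 \right)}} = - \frac{93251}{\frac{161}{22} - - \frac{41}{11}} = - \frac{93251}{\frac{161}{22} + \frac{41}{11}} = - \frac{93251}{\frac{243}{22}} = \left(-93251\right) \frac{22}{243} = - \frac{2051522}{243}$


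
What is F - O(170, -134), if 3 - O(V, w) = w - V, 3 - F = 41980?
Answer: -42284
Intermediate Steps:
F = -41977 (F = 3 - 1*41980 = 3 - 41980 = -41977)
O(V, w) = 3 + V - w (O(V, w) = 3 - (w - V) = 3 + (V - w) = 3 + V - w)
F - O(170, -134) = -41977 - (3 + 170 - 1*(-134)) = -41977 - (3 + 170 + 134) = -41977 - 1*307 = -41977 - 307 = -42284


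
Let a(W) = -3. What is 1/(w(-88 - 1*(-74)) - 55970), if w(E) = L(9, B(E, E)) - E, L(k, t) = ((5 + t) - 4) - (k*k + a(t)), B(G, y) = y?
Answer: -1/56047 ≈ -1.7842e-5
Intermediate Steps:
L(k, t) = 4 + t - k² (L(k, t) = ((5 + t) - 4) - (k*k - 3) = (1 + t) - (k² - 3) = (1 + t) - (-3 + k²) = (1 + t) + (3 - k²) = 4 + t - k²)
w(E) = -77 (w(E) = (4 + E - 1*9²) - E = (4 + E - 1*81) - E = (4 + E - 81) - E = (-77 + E) - E = -77)
1/(w(-88 - 1*(-74)) - 55970) = 1/(-77 - 55970) = 1/(-56047) = -1/56047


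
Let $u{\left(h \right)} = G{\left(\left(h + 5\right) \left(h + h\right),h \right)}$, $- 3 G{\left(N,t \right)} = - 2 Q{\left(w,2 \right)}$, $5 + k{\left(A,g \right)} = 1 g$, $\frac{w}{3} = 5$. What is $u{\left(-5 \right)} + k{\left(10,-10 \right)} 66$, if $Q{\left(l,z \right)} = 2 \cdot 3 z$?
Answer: $-982$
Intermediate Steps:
$w = 15$ ($w = 3 \cdot 5 = 15$)
$Q{\left(l,z \right)} = 6 z$
$k{\left(A,g \right)} = -5 + g$ ($k{\left(A,g \right)} = -5 + 1 g = -5 + g$)
$G{\left(N,t \right)} = 8$ ($G{\left(N,t \right)} = - \frac{\left(-2\right) 6 \cdot 2}{3} = - \frac{\left(-2\right) 12}{3} = \left(- \frac{1}{3}\right) \left(-24\right) = 8$)
$u{\left(h \right)} = 8$
$u{\left(-5 \right)} + k{\left(10,-10 \right)} 66 = 8 + \left(-5 - 10\right) 66 = 8 - 990 = -982$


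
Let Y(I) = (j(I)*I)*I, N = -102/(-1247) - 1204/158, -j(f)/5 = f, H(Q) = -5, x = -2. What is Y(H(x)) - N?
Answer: 62313261/98513 ≈ 632.54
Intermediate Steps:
j(f) = -5*f
N = -742636/98513 (N = -102*(-1/1247) - 1204*1/158 = 102/1247 - 602/79 = -742636/98513 ≈ -7.5385)
Y(I) = -5*I³ (Y(I) = ((-5*I)*I)*I = (-5*I²)*I = -5*I³)
Y(H(x)) - N = -5*(-5)³ - 1*(-742636/98513) = -5*(-125) + 742636/98513 = 625 + 742636/98513 = 62313261/98513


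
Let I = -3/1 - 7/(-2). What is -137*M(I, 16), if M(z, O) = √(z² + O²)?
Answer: -685*√41/2 ≈ -2193.1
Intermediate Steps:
I = ½ (I = -3*1 - 7*(-½) = -3 + 7/2 = ½ ≈ 0.50000)
M(z, O) = √(O² + z²)
-137*M(I, 16) = -137*√(16² + (½)²) = -137*√(256 + ¼) = -685*√41/2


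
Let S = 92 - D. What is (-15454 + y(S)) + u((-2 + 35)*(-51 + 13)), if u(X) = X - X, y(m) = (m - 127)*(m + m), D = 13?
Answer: -23038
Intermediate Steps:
S = 79 (S = 92 - 1*13 = 92 - 13 = 79)
y(m) = 2*m*(-127 + m) (y(m) = (-127 + m)*(2*m) = 2*m*(-127 + m))
u(X) = 0
(-15454 + y(S)) + u((-2 + 35)*(-51 + 13)) = (-15454 + 2*79*(-127 + 79)) + 0 = (-15454 + 2*79*(-48)) + 0 = (-15454 - 7584) + 0 = -23038 + 0 = -23038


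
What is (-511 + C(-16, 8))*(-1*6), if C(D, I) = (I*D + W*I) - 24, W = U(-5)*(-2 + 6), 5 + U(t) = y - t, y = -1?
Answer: 4170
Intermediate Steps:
U(t) = -6 - t (U(t) = -5 + (-1 - t) = -6 - t)
W = -4 (W = (-6 - 1*(-5))*(-2 + 6) = (-6 + 5)*4 = -1*4 = -4)
C(D, I) = -24 - 4*I + D*I (C(D, I) = (I*D - 4*I) - 24 = (D*I - 4*I) - 24 = (-4*I + D*I) - 24 = -24 - 4*I + D*I)
(-511 + C(-16, 8))*(-1*6) = (-511 + (-24 - 4*8 - 16*8))*(-1*6) = (-511 + (-24 - 32 - 128))*(-6) = (-511 - 184)*(-6) = -695*(-6) = 4170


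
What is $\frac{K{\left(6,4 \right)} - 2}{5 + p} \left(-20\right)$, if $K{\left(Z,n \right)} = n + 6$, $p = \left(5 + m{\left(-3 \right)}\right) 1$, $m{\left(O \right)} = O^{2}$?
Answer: $- \frac{160}{19} \approx -8.4211$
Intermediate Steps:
$p = 14$ ($p = \left(5 + \left(-3\right)^{2}\right) 1 = \left(5 + 9\right) 1 = 14 \cdot 1 = 14$)
$K{\left(Z,n \right)} = 6 + n$
$\frac{K{\left(6,4 \right)} - 2}{5 + p} \left(-20\right) = \frac{\left(6 + 4\right) - 2}{5 + 14} \left(-20\right) = \frac{10 - 2}{19} \left(-20\right) = 8 \cdot \frac{1}{19} \left(-20\right) = \frac{8}{19} \left(-20\right) = - \frac{160}{19}$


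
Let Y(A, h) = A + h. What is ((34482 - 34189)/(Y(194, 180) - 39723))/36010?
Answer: -293/1416957490 ≈ -2.0678e-7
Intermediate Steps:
((34482 - 34189)/(Y(194, 180) - 39723))/36010 = ((34482 - 34189)/((194 + 180) - 39723))/36010 = (293/(374 - 39723))*(1/36010) = (293/(-39349))*(1/36010) = (293*(-1/39349))*(1/36010) = -293/39349*1/36010 = -293/1416957490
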